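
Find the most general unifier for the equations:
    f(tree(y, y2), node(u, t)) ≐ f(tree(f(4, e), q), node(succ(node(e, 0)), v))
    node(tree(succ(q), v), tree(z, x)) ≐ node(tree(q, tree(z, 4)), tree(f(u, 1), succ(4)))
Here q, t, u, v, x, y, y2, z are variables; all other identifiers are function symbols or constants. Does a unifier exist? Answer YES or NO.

Decompose f/2: tree(y, y2) ≐ tree(f(4, e), q),  node(u, t) ≐ node(succ(node(e, 0)), v).
Decompose tree/2: y ≐ f(4, e),  y2 ≐ q.
Bind y := f(4, e); no other remaining equation mentions y.
Bind y2 := q; no other remaining equation mentions y2.
Decompose node/2: u ≐ succ(node(e, 0)),  t ≐ v.
Bind u := succ(node(e, 0)); substituting into the one remaining equation that mentions u gives: node(tree(succ(q), v), tree(z, x)) ≐ node(tree(q, tree(z, 4)), tree(f(succ(node(e, 0)), 1), succ(4))).
Bind t := v; no other remaining equation mentions t.
Decompose node/2: tree(succ(q), v) ≐ tree(q, tree(z, 4)),  tree(z, x) ≐ tree(f(succ(node(e, 0)), 1), succ(4)).
Decompose tree/2: succ(q) ≐ q,  v ≐ tree(z, 4).
Occurs check fails: q occurs in succ(q); the equation q ≐ succ(q) has no finite solution.

NO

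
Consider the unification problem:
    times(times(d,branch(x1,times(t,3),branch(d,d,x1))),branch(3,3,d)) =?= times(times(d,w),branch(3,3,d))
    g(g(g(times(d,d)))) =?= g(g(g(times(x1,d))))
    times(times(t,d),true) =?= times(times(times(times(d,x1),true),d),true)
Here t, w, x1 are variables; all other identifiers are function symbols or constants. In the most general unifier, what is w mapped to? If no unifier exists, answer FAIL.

Decompose times/2: times(d,branch(x1,times(t,3),branch(d,d,x1))) =?= times(d,w),  branch(3,3,d) =?= branch(3,3,d).
Decompose times/2: d =?= d,  branch(x1,times(t,3),branch(d,d,x1)) =?= w.
Delete trivial equation d =?= d.
Bind w := branch(x1,times(t,3),branch(d,d,x1)); no other remaining equation mentions w.
Delete trivial equation branch(3,3,d) =?= branch(3,3,d).
Decompose g/1: g(g(times(d,d))) =?= g(g(times(x1,d))).
Decompose g/1: g(times(d,d)) =?= g(times(x1,d)).
Decompose g/1: times(d,d) =?= times(x1,d).
Decompose times/2: d =?= x1,  d =?= d.
Bind x1 := d; substituting into the one remaining equation that mentions x1 gives: times(times(t,d),true) =?= times(times(times(times(d,d),true),d),true). Substituting into the earlier binding gives w := branch(d,times(t,3),branch(d,d,d)).
Delete trivial equation d =?= d.
Decompose times/2: times(t,d) =?= times(times(times(d,d),true),d),  true =?= true.
Decompose times/2: t =?= times(times(d,d),true),  d =?= d.
Bind t := times(times(d,d),true); no other remaining equation mentions t. Substituting into the earlier binding gives w := branch(d,times(times(times(d,d),true),3),branch(d,d,d)).
Delete trivial equation d =?= d.
Delete trivial equation true =?= true.
MGU = { w := branch(d,times(times(times(d,d),true),3),branch(d,d,d)), x1 := d, t := times(times(d,d),true) }, so w := branch(d,times(times(times(d,d),true),3),branch(d,d,d)).

branch(d,times(times(times(d,d),true),3),branch(d,d,d))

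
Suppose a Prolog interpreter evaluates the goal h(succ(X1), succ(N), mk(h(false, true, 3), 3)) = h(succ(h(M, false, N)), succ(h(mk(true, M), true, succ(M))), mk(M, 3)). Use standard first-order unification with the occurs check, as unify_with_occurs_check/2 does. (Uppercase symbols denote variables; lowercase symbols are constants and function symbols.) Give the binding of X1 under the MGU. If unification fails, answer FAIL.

Decompose h/3: succ(X1) = succ(h(M, false, N)),  succ(N) = succ(h(mk(true, M), true, succ(M))),  mk(h(false, true, 3), 3) = mk(M, 3).
Decompose succ/1: X1 = h(M, false, N).
Bind X1 := h(M, false, N); no other remaining equation mentions X1.
Decompose succ/1: N = h(mk(true, M), true, succ(M)).
Bind N := h(mk(true, M), true, succ(M)); no other remaining equation mentions N. Substituting into the earlier binding gives X1 := h(M, false, h(mk(true, M), true, succ(M))).
Decompose mk/2: h(false, true, 3) = M,  3 = 3.
Bind M := h(false, true, 3); no other remaining equation mentions M. Substituting into the earlier bindings gives X1 := h(h(false, true, 3), false, h(mk(true, h(false, true, 3)), true, succ(h(false, true, 3)))), N := h(mk(true, h(false, true, 3)), true, succ(h(false, true, 3))).
Delete trivial equation 3 = 3.
MGU = { X1 ↦ h(h(false, true, 3), false, h(mk(true, h(false, true, 3)), true, succ(h(false, true, 3)))), N ↦ h(mk(true, h(false, true, 3)), true, succ(h(false, true, 3))), M ↦ h(false, true, 3) }, so X1 ↦ h(h(false, true, 3), false, h(mk(true, h(false, true, 3)), true, succ(h(false, true, 3)))).

h(h(false, true, 3), false, h(mk(true, h(false, true, 3)), true, succ(h(false, true, 3))))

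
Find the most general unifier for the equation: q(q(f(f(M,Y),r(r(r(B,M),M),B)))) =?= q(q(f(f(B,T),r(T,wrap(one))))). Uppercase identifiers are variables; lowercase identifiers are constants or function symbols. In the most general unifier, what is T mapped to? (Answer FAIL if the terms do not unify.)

r(r(wrap(one),wrap(one)),wrap(one))

Decompose q/1: q(f(f(M,Y),r(r(r(B,M),M),B))) =?= q(f(f(B,T),r(T,wrap(one)))).
Decompose q/1: f(f(M,Y),r(r(r(B,M),M),B)) =?= f(f(B,T),r(T,wrap(one))).
Decompose f/2: f(M,Y) =?= f(B,T),  r(r(r(B,M),M),B) =?= r(T,wrap(one)).
Decompose f/2: M =?= B,  Y =?= T.
Bind M := B; substituting into the one remaining equation that mentions M gives: r(r(r(B,B),B),B) =?= r(T,wrap(one)).
Bind Y := T; no other remaining equation mentions Y.
Decompose r/2: r(r(B,B),B) =?= T,  B =?= wrap(one).
Bind T := r(r(B,B),B); no other remaining equation mentions T. Substituting into the earlier binding gives Y := r(r(B,B),B).
Bind B := wrap(one). Substituting into the earlier bindings gives M := wrap(one), Y := r(r(wrap(one),wrap(one)),wrap(one)), T := r(r(wrap(one),wrap(one)),wrap(one)).
MGU = { M := wrap(one), Y := r(r(wrap(one),wrap(one)),wrap(one)), T := r(r(wrap(one),wrap(one)),wrap(one)), B := wrap(one) }, so T := r(r(wrap(one),wrap(one)),wrap(one)).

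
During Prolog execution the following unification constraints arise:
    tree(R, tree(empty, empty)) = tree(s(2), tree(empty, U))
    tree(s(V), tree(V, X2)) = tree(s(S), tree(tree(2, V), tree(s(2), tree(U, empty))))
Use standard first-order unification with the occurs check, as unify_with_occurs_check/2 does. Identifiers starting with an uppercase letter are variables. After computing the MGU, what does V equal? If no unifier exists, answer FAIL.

Decompose tree/2: R = s(2),  tree(empty, empty) = tree(empty, U).
Bind R := s(2); no other remaining equation mentions R.
Decompose tree/2: empty = empty,  empty = U.
Delete trivial equation empty = empty.
Bind U := empty; substituting into the remaining equation gives: tree(s(V), tree(V, X2)) = tree(s(S), tree(tree(2, V), tree(s(2), tree(empty, empty)))).
Decompose tree/2: s(V) = s(S),  tree(V, X2) = tree(tree(2, V), tree(s(2), tree(empty, empty))).
Decompose s/1: V = S.
Bind V := S; substituting into the remaining equation gives: tree(S, X2) = tree(tree(2, S), tree(s(2), tree(empty, empty))).
Decompose tree/2: S = tree(2, S),  X2 = tree(s(2), tree(empty, empty)).
Occurs check fails: S occurs in tree(2, S); the equation S = tree(2, S) has no finite solution.

FAIL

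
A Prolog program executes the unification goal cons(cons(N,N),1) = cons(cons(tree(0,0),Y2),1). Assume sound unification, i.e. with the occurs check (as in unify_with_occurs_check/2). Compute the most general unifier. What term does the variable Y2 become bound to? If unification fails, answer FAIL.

Decompose cons/2: cons(N,N) = cons(tree(0,0),Y2),  1 = 1.
Decompose cons/2: N = tree(0,0),  N = Y2.
Bind N := tree(0,0); substituting into the one remaining equation that mentions N gives: tree(0,0) = Y2.
Bind Y2 := tree(0,0); no other remaining equation mentions Y2.
Delete trivial equation 1 = 1.
MGU = { N = tree(0,0), Y2 = tree(0,0) }, so Y2 = tree(0,0).

tree(0,0)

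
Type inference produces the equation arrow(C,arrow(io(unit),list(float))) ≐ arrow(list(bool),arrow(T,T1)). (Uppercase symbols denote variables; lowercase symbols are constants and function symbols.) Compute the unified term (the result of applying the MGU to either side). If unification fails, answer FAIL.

Decompose arrow/2: C ≐ list(bool),  arrow(io(unit),list(float)) ≐ arrow(T,T1).
Bind C := list(bool); no other remaining equation mentions C.
Decompose arrow/2: io(unit) ≐ T,  list(float) ≐ T1.
Bind T := io(unit); no other remaining equation mentions T.
Bind T1 := list(float).
Applying the MGU to either side gives arrow(list(bool),arrow(io(unit),list(float))).

arrow(list(bool),arrow(io(unit),list(float)))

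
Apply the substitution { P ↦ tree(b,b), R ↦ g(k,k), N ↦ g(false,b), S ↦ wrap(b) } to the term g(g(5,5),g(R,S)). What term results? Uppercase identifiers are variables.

Replace each occurrence of R with g(k,k).
Replace each occurrence of S with wrap(b).
Result: g(g(5,5),g(g(k,k),wrap(b))).

g(g(5,5),g(g(k,k),wrap(b)))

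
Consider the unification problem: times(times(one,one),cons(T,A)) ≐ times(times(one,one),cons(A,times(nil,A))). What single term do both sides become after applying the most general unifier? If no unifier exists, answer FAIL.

FAIL

Decompose times/2: times(one,one) ≐ times(one,one),  cons(T,A) ≐ cons(A,times(nil,A)).
Delete trivial equation times(one,one) ≐ times(one,one).
Decompose cons/2: T ≐ A,  A ≐ times(nil,A).
Bind T := A; no other remaining equation mentions T.
Occurs check fails: A occurs in times(nil,A); the equation A ≐ times(nil,A) has no finite solution.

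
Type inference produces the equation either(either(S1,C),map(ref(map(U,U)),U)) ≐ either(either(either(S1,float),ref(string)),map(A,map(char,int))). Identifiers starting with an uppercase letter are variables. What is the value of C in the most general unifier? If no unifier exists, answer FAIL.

FAIL

Decompose either/2: either(S1,C) ≐ either(either(S1,float),ref(string)),  map(ref(map(U,U)),U) ≐ map(A,map(char,int)).
Decompose either/2: S1 ≐ either(S1,float),  C ≐ ref(string).
Occurs check fails: S1 occurs in either(S1,float); the equation S1 ≐ either(S1,float) has no finite solution.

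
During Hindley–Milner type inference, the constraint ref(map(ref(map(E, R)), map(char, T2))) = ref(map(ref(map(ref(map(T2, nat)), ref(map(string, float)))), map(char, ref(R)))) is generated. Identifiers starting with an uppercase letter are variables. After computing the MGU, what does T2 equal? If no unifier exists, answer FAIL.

ref(ref(map(string, float)))

Decompose ref/1: map(ref(map(E, R)), map(char, T2)) = map(ref(map(ref(map(T2, nat)), ref(map(string, float)))), map(char, ref(R))).
Decompose map/2: ref(map(E, R)) = ref(map(ref(map(T2, nat)), ref(map(string, float)))),  map(char, T2) = map(char, ref(R)).
Decompose ref/1: map(E, R) = map(ref(map(T2, nat)), ref(map(string, float))).
Decompose map/2: E = ref(map(T2, nat)),  R = ref(map(string, float)).
Bind E := ref(map(T2, nat)); no other remaining equation mentions E.
Bind R := ref(map(string, float)); substituting into the remaining equation gives: map(char, T2) = map(char, ref(ref(map(string, float)))).
Decompose map/2: char = char,  T2 = ref(ref(map(string, float))).
Delete trivial equation char = char.
Bind T2 := ref(ref(map(string, float))). Substituting into the earlier binding gives E := ref(map(ref(ref(map(string, float))), nat)).
MGU = { E ↦ ref(map(ref(ref(map(string, float))), nat)), R ↦ ref(map(string, float)), T2 ↦ ref(ref(map(string, float))) }, so T2 ↦ ref(ref(map(string, float))).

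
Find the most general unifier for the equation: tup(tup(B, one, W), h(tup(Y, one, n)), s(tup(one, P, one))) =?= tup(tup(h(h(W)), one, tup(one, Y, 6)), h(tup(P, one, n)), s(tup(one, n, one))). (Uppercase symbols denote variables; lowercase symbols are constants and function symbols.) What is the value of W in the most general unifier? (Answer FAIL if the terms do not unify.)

Decompose tup/3: tup(B, one, W) =?= tup(h(h(W)), one, tup(one, Y, 6)),  h(tup(Y, one, n)) =?= h(tup(P, one, n)),  s(tup(one, P, one)) =?= s(tup(one, n, one)).
Decompose tup/3: B =?= h(h(W)),  one =?= one,  W =?= tup(one, Y, 6).
Bind B := h(h(W)); no other remaining equation mentions B.
Delete trivial equation one =?= one.
Bind W := tup(one, Y, 6); no other remaining equation mentions W. Substituting into the earlier binding gives B := h(h(tup(one, Y, 6))).
Decompose h/1: tup(Y, one, n) =?= tup(P, one, n).
Decompose tup/3: Y =?= P,  one =?= one,  n =?= n.
Bind Y := P; no other remaining equation mentions Y. Substituting into the earlier bindings gives B := h(h(tup(one, P, 6))), W := tup(one, P, 6).
Delete trivial equation one =?= one.
Delete trivial equation n =?= n.
Decompose s/1: tup(one, P, one) =?= tup(one, n, one).
Decompose tup/3: one =?= one,  P =?= n,  one =?= one.
Delete trivial equation one =?= one.
Bind P := n; no other remaining equation mentions P. Substituting into the earlier bindings gives B := h(h(tup(one, n, 6))), W := tup(one, n, 6), Y := n.
Delete trivial equation one =?= one.
MGU = { B := h(h(tup(one, n, 6))), W := tup(one, n, 6), Y := n, P := n }, so W := tup(one, n, 6).

tup(one, n, 6)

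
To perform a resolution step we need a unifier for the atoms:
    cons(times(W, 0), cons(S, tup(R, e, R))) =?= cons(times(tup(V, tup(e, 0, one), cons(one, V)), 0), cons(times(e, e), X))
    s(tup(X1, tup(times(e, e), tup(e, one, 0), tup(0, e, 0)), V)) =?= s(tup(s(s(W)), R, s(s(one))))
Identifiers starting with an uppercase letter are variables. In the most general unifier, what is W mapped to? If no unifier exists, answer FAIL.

Decompose cons/2: times(W, 0) =?= times(tup(V, tup(e, 0, one), cons(one, V)), 0),  cons(S, tup(R, e, R)) =?= cons(times(e, e), X).
Decompose times/2: W =?= tup(V, tup(e, 0, one), cons(one, V)),  0 =?= 0.
Bind W := tup(V, tup(e, 0, one), cons(one, V)); substituting into the one remaining equation that mentions W gives: s(tup(X1, tup(times(e, e), tup(e, one, 0), tup(0, e, 0)), V)) =?= s(tup(s(s(tup(V, tup(e, 0, one), cons(one, V)))), R, s(s(one)))).
Delete trivial equation 0 =?= 0.
Decompose cons/2: S =?= times(e, e),  tup(R, e, R) =?= X.
Bind S := times(e, e); no other remaining equation mentions S.
Bind X := tup(R, e, R); no other remaining equation mentions X.
Decompose s/1: tup(X1, tup(times(e, e), tup(e, one, 0), tup(0, e, 0)), V) =?= tup(s(s(tup(V, tup(e, 0, one), cons(one, V)))), R, s(s(one))).
Decompose tup/3: X1 =?= s(s(tup(V, tup(e, 0, one), cons(one, V)))),  tup(times(e, e), tup(e, one, 0), tup(0, e, 0)) =?= R,  V =?= s(s(one)).
Bind X1 := s(s(tup(V, tup(e, 0, one), cons(one, V)))); no other remaining equation mentions X1.
Bind R := tup(times(e, e), tup(e, one, 0), tup(0, e, 0)); no other remaining equation mentions R. Substituting into the earlier binding gives X := tup(tup(times(e, e), tup(e, one, 0), tup(0, e, 0)), e, tup(times(e, e), tup(e, one, 0), tup(0, e, 0))).
Bind V := s(s(one)). Substituting into the earlier bindings gives W := tup(s(s(one)), tup(e, 0, one), cons(one, s(s(one)))), X1 := s(s(tup(s(s(one)), tup(e, 0, one), cons(one, s(s(one)))))).
MGU = { W ↦ tup(s(s(one)), tup(e, 0, one), cons(one, s(s(one)))), S ↦ times(e, e), X ↦ tup(tup(times(e, e), tup(e, one, 0), tup(0, e, 0)), e, tup(times(e, e), tup(e, one, 0), tup(0, e, 0))), X1 ↦ s(s(tup(s(s(one)), tup(e, 0, one), cons(one, s(s(one)))))), R ↦ tup(times(e, e), tup(e, one, 0), tup(0, e, 0)), V ↦ s(s(one)) }, so W ↦ tup(s(s(one)), tup(e, 0, one), cons(one, s(s(one)))).

tup(s(s(one)), tup(e, 0, one), cons(one, s(s(one))))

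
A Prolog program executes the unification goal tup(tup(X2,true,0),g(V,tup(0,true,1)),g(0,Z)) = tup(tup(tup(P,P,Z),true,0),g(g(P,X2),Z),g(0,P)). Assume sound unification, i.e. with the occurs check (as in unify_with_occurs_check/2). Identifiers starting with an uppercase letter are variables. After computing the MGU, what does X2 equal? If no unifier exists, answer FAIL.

Decompose tup/3: tup(X2,true,0) = tup(tup(P,P,Z),true,0),  g(V,tup(0,true,1)) = g(g(P,X2),Z),  g(0,Z) = g(0,P).
Decompose tup/3: X2 = tup(P,P,Z),  true = true,  0 = 0.
Bind X2 := tup(P,P,Z); substituting into the one remaining equation that mentions X2 gives: g(V,tup(0,true,1)) = g(g(P,tup(P,P,Z)),Z).
Delete trivial equation true = true.
Delete trivial equation 0 = 0.
Decompose g/2: V = g(P,tup(P,P,Z)),  tup(0,true,1) = Z.
Bind V := g(P,tup(P,P,Z)); no other remaining equation mentions V.
Bind Z := tup(0,true,1); substituting into the remaining equation gives: g(0,tup(0,true,1)) = g(0,P). Substituting into the earlier bindings gives X2 := tup(P,P,tup(0,true,1)), V := g(P,tup(P,P,tup(0,true,1))).
Decompose g/2: 0 = 0,  tup(0,true,1) = P.
Delete trivial equation 0 = 0.
Bind P := tup(0,true,1). Substituting into the earlier bindings gives X2 := tup(tup(0,true,1),tup(0,true,1),tup(0,true,1)), V := g(tup(0,true,1),tup(tup(0,true,1),tup(0,true,1),tup(0,true,1))).
MGU = { X2 -> tup(tup(0,true,1),tup(0,true,1),tup(0,true,1)), V -> g(tup(0,true,1),tup(tup(0,true,1),tup(0,true,1),tup(0,true,1))), Z -> tup(0,true,1), P -> tup(0,true,1) }, so X2 -> tup(tup(0,true,1),tup(0,true,1),tup(0,true,1)).

tup(tup(0,true,1),tup(0,true,1),tup(0,true,1))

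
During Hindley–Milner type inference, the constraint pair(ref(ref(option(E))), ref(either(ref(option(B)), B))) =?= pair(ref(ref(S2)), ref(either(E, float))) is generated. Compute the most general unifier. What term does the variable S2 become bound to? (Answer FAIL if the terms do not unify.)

Decompose pair/2: ref(ref(option(E))) =?= ref(ref(S2)),  ref(either(ref(option(B)), B)) =?= ref(either(E, float)).
Decompose ref/1: ref(option(E)) =?= ref(S2).
Decompose ref/1: option(E) =?= S2.
Bind S2 := option(E); no other remaining equation mentions S2.
Decompose ref/1: either(ref(option(B)), B) =?= either(E, float).
Decompose either/2: ref(option(B)) =?= E,  B =?= float.
Bind E := ref(option(B)); no other remaining equation mentions E. Substituting into the earlier binding gives S2 := option(ref(option(B))).
Bind B := float. Substituting into the earlier bindings gives S2 := option(ref(option(float))), E := ref(option(float)).
MGU = { S2 -> option(ref(option(float))), E -> ref(option(float)), B -> float }, so S2 -> option(ref(option(float))).

option(ref(option(float)))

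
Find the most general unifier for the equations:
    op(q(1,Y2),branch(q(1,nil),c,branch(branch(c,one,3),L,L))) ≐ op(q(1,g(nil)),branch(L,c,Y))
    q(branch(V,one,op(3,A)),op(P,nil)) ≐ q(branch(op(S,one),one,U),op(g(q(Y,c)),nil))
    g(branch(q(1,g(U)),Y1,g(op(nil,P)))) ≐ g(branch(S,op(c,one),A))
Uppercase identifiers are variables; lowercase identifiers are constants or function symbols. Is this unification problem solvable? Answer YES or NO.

YES

Decompose op/2: q(1,Y2) ≐ q(1,g(nil)),  branch(q(1,nil),c,branch(branch(c,one,3),L,L)) ≐ branch(L,c,Y).
Decompose q/2: 1 ≐ 1,  Y2 ≐ g(nil).
Delete trivial equation 1 ≐ 1.
Bind Y2 := g(nil); no other remaining equation mentions Y2.
Decompose branch/3: q(1,nil) ≐ L,  c ≐ c,  branch(branch(c,one,3),L,L) ≐ Y.
Bind L := q(1,nil); substituting into the one remaining equation that mentions L gives: branch(branch(c,one,3),q(1,nil),q(1,nil)) ≐ Y.
Delete trivial equation c ≐ c.
Bind Y := branch(branch(c,one,3),q(1,nil),q(1,nil)); substituting into the one remaining equation that mentions Y gives: q(branch(V,one,op(3,A)),op(P,nil)) ≐ q(branch(op(S,one),one,U),op(g(q(branch(branch(c,one,3),q(1,nil),q(1,nil)),c)),nil)).
Decompose q/2: branch(V,one,op(3,A)) ≐ branch(op(S,one),one,U),  op(P,nil) ≐ op(g(q(branch(branch(c,one,3),q(1,nil),q(1,nil)),c)),nil).
Decompose branch/3: V ≐ op(S,one),  one ≐ one,  op(3,A) ≐ U.
Bind V := op(S,one); no other remaining equation mentions V.
Delete trivial equation one ≐ one.
Bind U := op(3,A); substituting into the one remaining equation that mentions U gives: g(branch(q(1,g(op(3,A))),Y1,g(op(nil,P)))) ≐ g(branch(S,op(c,one),A)).
Decompose op/2: P ≐ g(q(branch(branch(c,one,3),q(1,nil),q(1,nil)),c)),  nil ≐ nil.
Bind P := g(q(branch(branch(c,one,3),q(1,nil),q(1,nil)),c)); substituting into the one remaining equation that mentions P gives: g(branch(q(1,g(op(3,A))),Y1,g(op(nil,g(q(branch(branch(c,one,3),q(1,nil),q(1,nil)),c)))))) ≐ g(branch(S,op(c,one),A)).
Delete trivial equation nil ≐ nil.
Decompose g/1: branch(q(1,g(op(3,A))),Y1,g(op(nil,g(q(branch(branch(c,one,3),q(1,nil),q(1,nil)),c))))) ≐ branch(S,op(c,one),A).
Decompose branch/3: q(1,g(op(3,A))) ≐ S,  Y1 ≐ op(c,one),  g(op(nil,g(q(branch(branch(c,one,3),q(1,nil),q(1,nil)),c)))) ≐ A.
Bind S := q(1,g(op(3,A))); no other remaining equation mentions S. Substituting into the earlier binding gives V := op(q(1,g(op(3,A))),one).
Bind Y1 := op(c,one); no other remaining equation mentions Y1.
Bind A := g(op(nil,g(q(branch(branch(c,one,3),q(1,nil),q(1,nil)),c)))). Substituting into the earlier bindings gives V := op(q(1,g(op(3,g(op(nil,g(q(branch(branch(c,one,3),q(1,nil),q(1,nil)),c))))))),one), U := op(3,g(op(nil,g(q(branch(branch(c,one,3),q(1,nil),q(1,nil)),c))))), S := q(1,g(op(3,g(op(nil,g(q(branch(branch(c,one,3),q(1,nil),q(1,nil)),c))))))).
No equations remain and no clash or occurs-check failure arose, so a unifier exists.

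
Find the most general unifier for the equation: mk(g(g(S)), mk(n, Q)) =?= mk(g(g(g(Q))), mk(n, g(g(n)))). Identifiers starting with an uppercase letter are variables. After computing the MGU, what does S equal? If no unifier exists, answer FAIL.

Decompose mk/2: g(g(S)) =?= g(g(g(Q))),  mk(n, Q) =?= mk(n, g(g(n))).
Decompose g/1: g(S) =?= g(g(Q)).
Decompose g/1: S =?= g(Q).
Bind S := g(Q); no other remaining equation mentions S.
Decompose mk/2: n =?= n,  Q =?= g(g(n)).
Delete trivial equation n =?= n.
Bind Q := g(g(n)). Substituting into the earlier binding gives S := g(g(g(n))).
MGU = { S ↦ g(g(g(n))), Q ↦ g(g(n)) }, so S ↦ g(g(g(n))).

g(g(g(n)))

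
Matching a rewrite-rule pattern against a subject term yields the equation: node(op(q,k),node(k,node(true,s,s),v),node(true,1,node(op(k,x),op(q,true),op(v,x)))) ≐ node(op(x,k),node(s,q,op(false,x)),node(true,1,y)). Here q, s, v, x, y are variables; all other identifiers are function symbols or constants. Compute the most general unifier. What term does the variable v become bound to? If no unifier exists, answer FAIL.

Decompose node/3: op(q,k) ≐ op(x,k),  node(k,node(true,s,s),v) ≐ node(s,q,op(false,x)),  node(true,1,node(op(k,x),op(q,true),op(v,x))) ≐ node(true,1,y).
Decompose op/2: q ≐ x,  k ≐ k.
Bind q := x; substituting into the 2 remaining equations that mention q gives: node(k,node(true,s,s),v) ≐ node(s,x,op(false,x)),  node(true,1,node(op(k,x),op(x,true),op(v,x))) ≐ node(true,1,y).
Delete trivial equation k ≐ k.
Decompose node/3: k ≐ s,  node(true,s,s) ≐ x,  v ≐ op(false,x).
Bind s := k; substituting into the one remaining equation that mentions s gives: node(true,k,k) ≐ x.
Bind x := node(true,k,k); substituting into the remaining equations gives: v ≐ op(false,node(true,k,k)),  node(true,1,node(op(k,node(true,k,k)),op(node(true,k,k),true),op(v,node(true,k,k)))) ≐ node(true,1,y). Substituting into the earlier binding gives q := node(true,k,k).
Bind v := op(false,node(true,k,k)); substituting into the remaining equation gives: node(true,1,node(op(k,node(true,k,k)),op(node(true,k,k),true),op(op(false,node(true,k,k)),node(true,k,k)))) ≐ node(true,1,y).
Decompose node/3: true ≐ true,  1 ≐ 1,  node(op(k,node(true,k,k)),op(node(true,k,k),true),op(op(false,node(true,k,k)),node(true,k,k))) ≐ y.
Delete trivial equation true ≐ true.
Delete trivial equation 1 ≐ 1.
Bind y := node(op(k,node(true,k,k)),op(node(true,k,k),true),op(op(false,node(true,k,k)),node(true,k,k))).
MGU = { q ↦ node(true,k,k), s ↦ k, x ↦ node(true,k,k), v ↦ op(false,node(true,k,k)), y ↦ node(op(k,node(true,k,k)),op(node(true,k,k),true),op(op(false,node(true,k,k)),node(true,k,k))) }, so v ↦ op(false,node(true,k,k)).

op(false,node(true,k,k))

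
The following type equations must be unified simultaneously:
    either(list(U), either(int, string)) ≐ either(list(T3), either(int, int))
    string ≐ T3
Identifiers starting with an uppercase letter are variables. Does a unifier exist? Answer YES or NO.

NO

Decompose either/2: list(U) ≐ list(T3),  either(int, string) ≐ either(int, int).
Decompose list/1: U ≐ T3.
Bind U := T3; no other remaining equation mentions U.
Decompose either/2: int ≐ int,  string ≐ int.
Delete trivial equation int ≐ int.
Clash: constants string and int differ; no unifier exists.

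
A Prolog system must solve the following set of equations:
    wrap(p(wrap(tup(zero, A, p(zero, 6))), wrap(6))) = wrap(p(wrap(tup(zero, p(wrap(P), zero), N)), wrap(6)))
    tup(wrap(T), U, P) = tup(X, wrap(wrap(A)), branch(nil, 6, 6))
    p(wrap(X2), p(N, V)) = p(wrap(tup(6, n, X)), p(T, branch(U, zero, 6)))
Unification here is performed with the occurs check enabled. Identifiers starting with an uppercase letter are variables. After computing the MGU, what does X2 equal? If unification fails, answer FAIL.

Decompose wrap/1: p(wrap(tup(zero, A, p(zero, 6))), wrap(6)) = p(wrap(tup(zero, p(wrap(P), zero), N)), wrap(6)).
Decompose p/2: wrap(tup(zero, A, p(zero, 6))) = wrap(tup(zero, p(wrap(P), zero), N)),  wrap(6) = wrap(6).
Decompose wrap/1: tup(zero, A, p(zero, 6)) = tup(zero, p(wrap(P), zero), N).
Decompose tup/3: zero = zero,  A = p(wrap(P), zero),  p(zero, 6) = N.
Delete trivial equation zero = zero.
Bind A := p(wrap(P), zero); substituting into the one remaining equation that mentions A gives: tup(wrap(T), U, P) = tup(X, wrap(wrap(p(wrap(P), zero))), branch(nil, 6, 6)).
Bind N := p(zero, 6); substituting into the one remaining equation that mentions N gives: p(wrap(X2), p(p(zero, 6), V)) = p(wrap(tup(6, n, X)), p(T, branch(U, zero, 6))).
Delete trivial equation wrap(6) = wrap(6).
Decompose tup/3: wrap(T) = X,  U = wrap(wrap(p(wrap(P), zero))),  P = branch(nil, 6, 6).
Bind X := wrap(T); substituting into the one remaining equation that mentions X gives: p(wrap(X2), p(p(zero, 6), V)) = p(wrap(tup(6, n, wrap(T))), p(T, branch(U, zero, 6))).
Bind U := wrap(wrap(p(wrap(P), zero))); substituting into the one remaining equation that mentions U gives: p(wrap(X2), p(p(zero, 6), V)) = p(wrap(tup(6, n, wrap(T))), p(T, branch(wrap(wrap(p(wrap(P), zero))), zero, 6))).
Bind P := branch(nil, 6, 6); substituting into the remaining equation gives: p(wrap(X2), p(p(zero, 6), V)) = p(wrap(tup(6, n, wrap(T))), p(T, branch(wrap(wrap(p(wrap(branch(nil, 6, 6)), zero))), zero, 6))). Substituting into the earlier bindings gives A := p(wrap(branch(nil, 6, 6)), zero), U := wrap(wrap(p(wrap(branch(nil, 6, 6)), zero))).
Decompose p/2: wrap(X2) = wrap(tup(6, n, wrap(T))),  p(p(zero, 6), V) = p(T, branch(wrap(wrap(p(wrap(branch(nil, 6, 6)), zero))), zero, 6)).
Decompose wrap/1: X2 = tup(6, n, wrap(T)).
Bind X2 := tup(6, n, wrap(T)); no other remaining equation mentions X2.
Decompose p/2: p(zero, 6) = T,  V = branch(wrap(wrap(p(wrap(branch(nil, 6, 6)), zero))), zero, 6).
Bind T := p(zero, 6); no other remaining equation mentions T. Substituting into the earlier bindings gives X := wrap(p(zero, 6)), X2 := tup(6, n, wrap(p(zero, 6))).
Bind V := branch(wrap(wrap(p(wrap(branch(nil, 6, 6)), zero))), zero, 6).
MGU = { A ↦ p(wrap(branch(nil, 6, 6)), zero), N ↦ p(zero, 6), X ↦ wrap(p(zero, 6)), U ↦ wrap(wrap(p(wrap(branch(nil, 6, 6)), zero))), P ↦ branch(nil, 6, 6), X2 ↦ tup(6, n, wrap(p(zero, 6))), T ↦ p(zero, 6), V ↦ branch(wrap(wrap(p(wrap(branch(nil, 6, 6)), zero))), zero, 6) }, so X2 ↦ tup(6, n, wrap(p(zero, 6))).

tup(6, n, wrap(p(zero, 6)))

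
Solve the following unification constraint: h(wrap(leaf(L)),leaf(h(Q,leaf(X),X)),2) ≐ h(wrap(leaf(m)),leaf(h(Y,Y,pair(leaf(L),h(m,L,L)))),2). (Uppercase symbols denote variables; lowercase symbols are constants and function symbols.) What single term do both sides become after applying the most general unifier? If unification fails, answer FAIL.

Decompose h/3: wrap(leaf(L)) ≐ wrap(leaf(m)),  leaf(h(Q,leaf(X),X)) ≐ leaf(h(Y,Y,pair(leaf(L),h(m,L,L)))),  2 ≐ 2.
Decompose wrap/1: leaf(L) ≐ leaf(m).
Decompose leaf/1: L ≐ m.
Bind L := m; substituting into the one remaining equation that mentions L gives: leaf(h(Q,leaf(X),X)) ≐ leaf(h(Y,Y,pair(leaf(m),h(m,m,m)))).
Decompose leaf/1: h(Q,leaf(X),X) ≐ h(Y,Y,pair(leaf(m),h(m,m,m))).
Decompose h/3: Q ≐ Y,  leaf(X) ≐ Y,  X ≐ pair(leaf(m),h(m,m,m)).
Bind Q := Y; no other remaining equation mentions Q.
Bind Y := leaf(X); no other remaining equation mentions Y. Substituting into the earlier binding gives Q := leaf(X).
Bind X := pair(leaf(m),h(m,m,m)); no other remaining equation mentions X. Substituting into the earlier bindings gives Q := leaf(pair(leaf(m),h(m,m,m))), Y := leaf(pair(leaf(m),h(m,m,m))).
Delete trivial equation 2 ≐ 2.
Applying the MGU to either side gives h(wrap(leaf(m)),leaf(h(leaf(pair(leaf(m),h(m,m,m))),leaf(pair(leaf(m),h(m,m,m))),pair(leaf(m),h(m,m,m)))),2).

h(wrap(leaf(m)),leaf(h(leaf(pair(leaf(m),h(m,m,m))),leaf(pair(leaf(m),h(m,m,m))),pair(leaf(m),h(m,m,m)))),2)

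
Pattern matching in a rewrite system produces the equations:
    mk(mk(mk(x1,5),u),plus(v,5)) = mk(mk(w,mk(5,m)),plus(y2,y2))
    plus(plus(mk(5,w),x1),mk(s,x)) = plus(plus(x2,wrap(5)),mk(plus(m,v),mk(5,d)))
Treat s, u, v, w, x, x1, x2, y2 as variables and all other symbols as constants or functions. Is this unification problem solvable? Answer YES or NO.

YES

Decompose mk/2: mk(mk(x1,5),u) = mk(w,mk(5,m)),  plus(v,5) = plus(y2,y2).
Decompose mk/2: mk(x1,5) = w,  u = mk(5,m).
Bind w := mk(x1,5); substituting into the one remaining equation that mentions w gives: plus(plus(mk(5,mk(x1,5)),x1),mk(s,x)) = plus(plus(x2,wrap(5)),mk(plus(m,v),mk(5,d))).
Bind u := mk(5,m); no other remaining equation mentions u.
Decompose plus/2: v = y2,  5 = y2.
Bind v := y2; substituting into the one remaining equation that mentions v gives: plus(plus(mk(5,mk(x1,5)),x1),mk(s,x)) = plus(plus(x2,wrap(5)),mk(plus(m,y2),mk(5,d))).
Bind y2 := 5; substituting into the remaining equation gives: plus(plus(mk(5,mk(x1,5)),x1),mk(s,x)) = plus(plus(x2,wrap(5)),mk(plus(m,5),mk(5,d))). Substituting into the earlier binding gives v := 5.
Decompose plus/2: plus(mk(5,mk(x1,5)),x1) = plus(x2,wrap(5)),  mk(s,x) = mk(plus(m,5),mk(5,d)).
Decompose plus/2: mk(5,mk(x1,5)) = x2,  x1 = wrap(5).
Bind x2 := mk(5,mk(x1,5)); no other remaining equation mentions x2.
Bind x1 := wrap(5); no other remaining equation mentions x1. Substituting into the earlier bindings gives w := mk(wrap(5),5), x2 := mk(5,mk(wrap(5),5)).
Decompose mk/2: s = plus(m,5),  x = mk(5,d).
Bind s := plus(m,5); no other remaining equation mentions s.
Bind x := mk(5,d).
No equations remain and no clash or occurs-check failure arose, so a unifier exists.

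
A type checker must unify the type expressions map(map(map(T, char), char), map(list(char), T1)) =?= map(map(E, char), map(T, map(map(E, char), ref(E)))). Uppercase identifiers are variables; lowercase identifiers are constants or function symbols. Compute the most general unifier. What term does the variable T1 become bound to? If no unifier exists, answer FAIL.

Decompose map/2: map(map(T, char), char) =?= map(E, char),  map(list(char), T1) =?= map(T, map(map(E, char), ref(E))).
Decompose map/2: map(T, char) =?= E,  char =?= char.
Bind E := map(T, char); substituting into the one remaining equation that mentions E gives: map(list(char), T1) =?= map(T, map(map(map(T, char), char), ref(map(T, char)))).
Delete trivial equation char =?= char.
Decompose map/2: list(char) =?= T,  T1 =?= map(map(map(T, char), char), ref(map(T, char))).
Bind T := list(char); substituting into the remaining equation gives: T1 =?= map(map(map(list(char), char), char), ref(map(list(char), char))). Substituting into the earlier binding gives E := map(list(char), char).
Bind T1 := map(map(map(list(char), char), char), ref(map(list(char), char))).
MGU = { E := map(list(char), char), T := list(char), T1 := map(map(map(list(char), char), char), ref(map(list(char), char))) }, so T1 := map(map(map(list(char), char), char), ref(map(list(char), char))).

map(map(map(list(char), char), char), ref(map(list(char), char)))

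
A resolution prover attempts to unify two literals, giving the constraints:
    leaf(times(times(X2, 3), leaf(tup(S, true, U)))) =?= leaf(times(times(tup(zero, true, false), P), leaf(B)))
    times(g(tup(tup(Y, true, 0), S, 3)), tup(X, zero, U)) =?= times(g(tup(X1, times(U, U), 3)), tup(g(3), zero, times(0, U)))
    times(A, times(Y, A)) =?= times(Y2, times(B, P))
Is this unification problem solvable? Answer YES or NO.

Decompose leaf/1: times(times(X2, 3), leaf(tup(S, true, U))) =?= times(times(tup(zero, true, false), P), leaf(B)).
Decompose times/2: times(X2, 3) =?= times(tup(zero, true, false), P),  leaf(tup(S, true, U)) =?= leaf(B).
Decompose times/2: X2 =?= tup(zero, true, false),  3 =?= P.
Bind X2 := tup(zero, true, false); no other remaining equation mentions X2.
Bind P := 3; substituting into the one remaining equation that mentions P gives: times(A, times(Y, A)) =?= times(Y2, times(B, 3)).
Decompose leaf/1: tup(S, true, U) =?= B.
Bind B := tup(S, true, U); substituting into the one remaining equation that mentions B gives: times(A, times(Y, A)) =?= times(Y2, times(tup(S, true, U), 3)).
Decompose times/2: g(tup(tup(Y, true, 0), S, 3)) =?= g(tup(X1, times(U, U), 3)),  tup(X, zero, U) =?= tup(g(3), zero, times(0, U)).
Decompose g/1: tup(tup(Y, true, 0), S, 3) =?= tup(X1, times(U, U), 3).
Decompose tup/3: tup(Y, true, 0) =?= X1,  S =?= times(U, U),  3 =?= 3.
Bind X1 := tup(Y, true, 0); no other remaining equation mentions X1.
Bind S := times(U, U); substituting into the one remaining equation that mentions S gives: times(A, times(Y, A)) =?= times(Y2, times(tup(times(U, U), true, U), 3)). Substituting into the earlier binding gives B := tup(times(U, U), true, U).
Delete trivial equation 3 =?= 3.
Decompose tup/3: X =?= g(3),  zero =?= zero,  U =?= times(0, U).
Bind X := g(3); no other remaining equation mentions X.
Delete trivial equation zero =?= zero.
Occurs check fails: U occurs in times(0, U); the equation U =?= times(0, U) has no finite solution.

NO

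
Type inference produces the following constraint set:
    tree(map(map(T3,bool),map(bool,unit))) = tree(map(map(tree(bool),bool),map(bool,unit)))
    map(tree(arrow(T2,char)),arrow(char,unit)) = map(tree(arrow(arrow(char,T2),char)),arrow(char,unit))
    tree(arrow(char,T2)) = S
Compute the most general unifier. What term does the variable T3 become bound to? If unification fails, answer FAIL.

Decompose tree/1: map(map(T3,bool),map(bool,unit)) = map(map(tree(bool),bool),map(bool,unit)).
Decompose map/2: map(T3,bool) = map(tree(bool),bool),  map(bool,unit) = map(bool,unit).
Decompose map/2: T3 = tree(bool),  bool = bool.
Bind T3 := tree(bool); no other remaining equation mentions T3.
Delete trivial equation bool = bool.
Delete trivial equation map(bool,unit) = map(bool,unit).
Decompose map/2: tree(arrow(T2,char)) = tree(arrow(arrow(char,T2),char)),  arrow(char,unit) = arrow(char,unit).
Decompose tree/1: arrow(T2,char) = arrow(arrow(char,T2),char).
Decompose arrow/2: T2 = arrow(char,T2),  char = char.
Occurs check fails: T2 occurs in arrow(char,T2); the equation T2 = arrow(char,T2) has no finite solution.

FAIL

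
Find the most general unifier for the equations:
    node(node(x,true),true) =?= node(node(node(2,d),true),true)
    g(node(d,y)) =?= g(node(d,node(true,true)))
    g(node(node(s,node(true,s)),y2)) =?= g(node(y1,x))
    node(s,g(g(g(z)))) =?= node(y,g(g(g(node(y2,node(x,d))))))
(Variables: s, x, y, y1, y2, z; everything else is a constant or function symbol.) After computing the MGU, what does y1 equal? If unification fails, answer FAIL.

node(node(true,true),node(true,node(true,true)))

Decompose node/2: node(x,true) =?= node(node(2,d),true),  true =?= true.
Decompose node/2: x =?= node(2,d),  true =?= true.
Bind x := node(2,d); substituting into the 2 remaining equations that mention x gives: g(node(node(s,node(true,s)),y2)) =?= g(node(y1,node(2,d))),  node(s,g(g(g(z)))) =?= node(y,g(g(g(node(y2,node(node(2,d),d)))))).
Delete trivial equation true =?= true.
Delete trivial equation true =?= true.
Decompose g/1: node(d,y) =?= node(d,node(true,true)).
Decompose node/2: d =?= d,  y =?= node(true,true).
Delete trivial equation d =?= d.
Bind y := node(true,true); substituting into the one remaining equation that mentions y gives: node(s,g(g(g(z)))) =?= node(node(true,true),g(g(g(node(y2,node(node(2,d),d)))))).
Decompose g/1: node(node(s,node(true,s)),y2) =?= node(y1,node(2,d)).
Decompose node/2: node(s,node(true,s)) =?= y1,  y2 =?= node(2,d).
Bind y1 := node(s,node(true,s)); no other remaining equation mentions y1.
Bind y2 := node(2,d); substituting into the remaining equation gives: node(s,g(g(g(z)))) =?= node(node(true,true),g(g(g(node(node(2,d),node(node(2,d),d)))))).
Decompose node/2: s =?= node(true,true),  g(g(g(z))) =?= g(g(g(node(node(2,d),node(node(2,d),d))))).
Bind s := node(true,true); no other remaining equation mentions s. Substituting into the earlier binding gives y1 := node(node(true,true),node(true,node(true,true))).
Decompose g/1: g(g(z)) =?= g(g(node(node(2,d),node(node(2,d),d)))).
Decompose g/1: g(z) =?= g(node(node(2,d),node(node(2,d),d))).
Decompose g/1: z =?= node(node(2,d),node(node(2,d),d)).
Bind z := node(node(2,d),node(node(2,d),d)).
MGU = { x ↦ node(2,d), y ↦ node(true,true), y1 ↦ node(node(true,true),node(true,node(true,true))), y2 ↦ node(2,d), s ↦ node(true,true), z ↦ node(node(2,d),node(node(2,d),d)) }, so y1 ↦ node(node(true,true),node(true,node(true,true))).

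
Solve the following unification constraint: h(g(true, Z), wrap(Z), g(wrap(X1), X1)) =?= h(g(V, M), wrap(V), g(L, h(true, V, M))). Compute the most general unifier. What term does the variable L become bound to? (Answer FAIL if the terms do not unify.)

wrap(h(true, true, true))

Decompose h/3: g(true, Z) =?= g(V, M),  wrap(Z) =?= wrap(V),  g(wrap(X1), X1) =?= g(L, h(true, V, M)).
Decompose g/2: true =?= V,  Z =?= M.
Bind V := true; substituting into the 2 remaining equations that mention V gives: wrap(Z) =?= wrap(true),  g(wrap(X1), X1) =?= g(L, h(true, true, M)).
Bind Z := M; substituting into the one remaining equation that mentions Z gives: wrap(M) =?= wrap(true).
Decompose wrap/1: M =?= true.
Bind M := true; substituting into the remaining equation gives: g(wrap(X1), X1) =?= g(L, h(true, true, true)). Substituting into the earlier binding gives Z := true.
Decompose g/2: wrap(X1) =?= L,  X1 =?= h(true, true, true).
Bind L := wrap(X1); no other remaining equation mentions L.
Bind X1 := h(true, true, true). Substituting into the earlier binding gives L := wrap(h(true, true, true)).
MGU = { V -> true, Z -> true, M -> true, L -> wrap(h(true, true, true)), X1 -> h(true, true, true) }, so L -> wrap(h(true, true, true)).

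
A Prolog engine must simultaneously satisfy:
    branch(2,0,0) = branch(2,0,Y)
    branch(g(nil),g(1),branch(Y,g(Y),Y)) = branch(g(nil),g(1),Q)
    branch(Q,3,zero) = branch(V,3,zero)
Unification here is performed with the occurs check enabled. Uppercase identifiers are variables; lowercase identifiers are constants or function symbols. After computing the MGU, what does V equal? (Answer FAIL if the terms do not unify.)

branch(0,g(0),0)

Decompose branch/3: 2 = 2,  0 = 0,  0 = Y.
Delete trivial equation 2 = 2.
Delete trivial equation 0 = 0.
Bind Y := 0; substituting into the one remaining equation that mentions Y gives: branch(g(nil),g(1),branch(0,g(0),0)) = branch(g(nil),g(1),Q).
Decompose branch/3: g(nil) = g(nil),  g(1) = g(1),  branch(0,g(0),0) = Q.
Delete trivial equation g(nil) = g(nil).
Delete trivial equation g(1) = g(1).
Bind Q := branch(0,g(0),0); substituting into the remaining equation gives: branch(branch(0,g(0),0),3,zero) = branch(V,3,zero).
Decompose branch/3: branch(0,g(0),0) = V,  3 = 3,  zero = zero.
Bind V := branch(0,g(0),0); no other remaining equation mentions V.
Delete trivial equation 3 = 3.
Delete trivial equation zero = zero.
MGU = { Y -> 0, Q -> branch(0,g(0),0), V -> branch(0,g(0),0) }, so V -> branch(0,g(0),0).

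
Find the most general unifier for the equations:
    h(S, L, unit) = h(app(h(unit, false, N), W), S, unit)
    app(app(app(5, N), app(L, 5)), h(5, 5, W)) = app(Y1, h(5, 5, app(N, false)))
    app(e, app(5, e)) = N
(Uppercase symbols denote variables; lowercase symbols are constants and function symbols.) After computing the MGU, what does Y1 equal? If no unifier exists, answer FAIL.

Decompose h/3: S = app(h(unit, false, N), W),  L = S,  unit = unit.
Bind S := app(h(unit, false, N), W); substituting into the one remaining equation that mentions S gives: L = app(h(unit, false, N), W).
Bind L := app(h(unit, false, N), W); substituting into the one remaining equation that mentions L gives: app(app(app(5, N), app(app(h(unit, false, N), W), 5)), h(5, 5, W)) = app(Y1, h(5, 5, app(N, false))).
Delete trivial equation unit = unit.
Decompose app/2: app(app(5, N), app(app(h(unit, false, N), W), 5)) = Y1,  h(5, 5, W) = h(5, 5, app(N, false)).
Bind Y1 := app(app(5, N), app(app(h(unit, false, N), W), 5)); no other remaining equation mentions Y1.
Decompose h/3: 5 = 5,  5 = 5,  W = app(N, false).
Delete trivial equation 5 = 5.
Delete trivial equation 5 = 5.
Bind W := app(N, false); no other remaining equation mentions W. Substituting into the earlier bindings gives S := app(h(unit, false, N), app(N, false)), L := app(h(unit, false, N), app(N, false)), Y1 := app(app(5, N), app(app(h(unit, false, N), app(N, false)), 5)).
Bind N := app(e, app(5, e)). Substituting into the earlier bindings gives S := app(h(unit, false, app(e, app(5, e))), app(app(e, app(5, e)), false)), L := app(h(unit, false, app(e, app(5, e))), app(app(e, app(5, e)), false)), Y1 := app(app(5, app(e, app(5, e))), app(app(h(unit, false, app(e, app(5, e))), app(app(e, app(5, e)), false)), 5)), W := app(app(e, app(5, e)), false).
MGU = { S ↦ app(h(unit, false, app(e, app(5, e))), app(app(e, app(5, e)), false)), L ↦ app(h(unit, false, app(e, app(5, e))), app(app(e, app(5, e)), false)), Y1 ↦ app(app(5, app(e, app(5, e))), app(app(h(unit, false, app(e, app(5, e))), app(app(e, app(5, e)), false)), 5)), W ↦ app(app(e, app(5, e)), false), N ↦ app(e, app(5, e)) }, so Y1 ↦ app(app(5, app(e, app(5, e))), app(app(h(unit, false, app(e, app(5, e))), app(app(e, app(5, e)), false)), 5)).

app(app(5, app(e, app(5, e))), app(app(h(unit, false, app(e, app(5, e))), app(app(e, app(5, e)), false)), 5))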